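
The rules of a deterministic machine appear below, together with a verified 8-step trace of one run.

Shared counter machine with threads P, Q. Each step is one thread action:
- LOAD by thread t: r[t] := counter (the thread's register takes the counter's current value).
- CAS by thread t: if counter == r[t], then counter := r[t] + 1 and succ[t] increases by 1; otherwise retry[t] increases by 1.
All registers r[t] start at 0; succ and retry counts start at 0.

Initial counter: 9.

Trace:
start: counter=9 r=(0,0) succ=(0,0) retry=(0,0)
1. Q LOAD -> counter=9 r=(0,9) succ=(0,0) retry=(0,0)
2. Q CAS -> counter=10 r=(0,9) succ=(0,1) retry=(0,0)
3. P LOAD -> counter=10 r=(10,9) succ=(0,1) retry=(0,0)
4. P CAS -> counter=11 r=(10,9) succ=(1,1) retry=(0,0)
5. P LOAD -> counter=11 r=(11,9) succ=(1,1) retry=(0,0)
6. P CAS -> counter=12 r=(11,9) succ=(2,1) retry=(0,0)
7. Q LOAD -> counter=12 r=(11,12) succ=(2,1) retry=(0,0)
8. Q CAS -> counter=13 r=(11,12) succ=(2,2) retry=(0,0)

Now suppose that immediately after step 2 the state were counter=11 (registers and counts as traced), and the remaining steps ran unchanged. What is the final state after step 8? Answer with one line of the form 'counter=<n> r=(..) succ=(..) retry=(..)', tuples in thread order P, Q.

state after step 2 := counter=11 r=(0,9) succ=(0,1) retry=(0,0)
3. P LOAD -> counter=11 r=(11,9) succ=(0,1) retry=(0,0)
4. P CAS -> counter=12 r=(11,9) succ=(1,1) retry=(0,0)
5. P LOAD -> counter=12 r=(12,9) succ=(1,1) retry=(0,0)
6. P CAS -> counter=13 r=(12,9) succ=(2,1) retry=(0,0)
7. Q LOAD -> counter=13 r=(12,13) succ=(2,1) retry=(0,0)
8. Q CAS -> counter=14 r=(12,13) succ=(2,2) retry=(0,0)

counter=14 r=(12,13) succ=(2,2) retry=(0,0)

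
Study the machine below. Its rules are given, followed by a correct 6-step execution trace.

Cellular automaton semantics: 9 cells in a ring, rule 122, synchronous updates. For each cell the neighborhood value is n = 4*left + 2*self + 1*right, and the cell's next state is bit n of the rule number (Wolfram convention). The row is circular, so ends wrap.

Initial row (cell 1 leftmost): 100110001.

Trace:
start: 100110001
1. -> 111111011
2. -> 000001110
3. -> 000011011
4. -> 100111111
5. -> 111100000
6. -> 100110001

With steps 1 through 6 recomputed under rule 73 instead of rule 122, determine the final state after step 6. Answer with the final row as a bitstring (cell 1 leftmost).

(re-executing steps 1..6 under rule 73; state before step 1: 100110001)
1. -> 100110101
2. -> 100110001
3. -> 100110101
4. -> 100110001
5. -> 100110101
6. -> 100110001

100110001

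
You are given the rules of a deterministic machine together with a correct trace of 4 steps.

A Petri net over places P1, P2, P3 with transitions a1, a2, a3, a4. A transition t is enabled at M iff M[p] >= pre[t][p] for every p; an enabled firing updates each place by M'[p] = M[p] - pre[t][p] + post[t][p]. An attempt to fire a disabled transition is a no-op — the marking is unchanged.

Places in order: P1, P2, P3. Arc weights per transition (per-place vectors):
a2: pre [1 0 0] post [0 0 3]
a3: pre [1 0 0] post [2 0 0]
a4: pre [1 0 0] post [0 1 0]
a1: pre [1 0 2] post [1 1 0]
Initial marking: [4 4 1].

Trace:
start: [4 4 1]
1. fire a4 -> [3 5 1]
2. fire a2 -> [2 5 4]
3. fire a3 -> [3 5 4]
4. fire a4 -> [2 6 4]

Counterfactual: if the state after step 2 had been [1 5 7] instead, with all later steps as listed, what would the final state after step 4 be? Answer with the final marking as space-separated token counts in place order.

1 6 7

state after step 2 := [1 5 7]
3. fire a3 -> [2 5 7]
4. fire a4 -> [1 6 7]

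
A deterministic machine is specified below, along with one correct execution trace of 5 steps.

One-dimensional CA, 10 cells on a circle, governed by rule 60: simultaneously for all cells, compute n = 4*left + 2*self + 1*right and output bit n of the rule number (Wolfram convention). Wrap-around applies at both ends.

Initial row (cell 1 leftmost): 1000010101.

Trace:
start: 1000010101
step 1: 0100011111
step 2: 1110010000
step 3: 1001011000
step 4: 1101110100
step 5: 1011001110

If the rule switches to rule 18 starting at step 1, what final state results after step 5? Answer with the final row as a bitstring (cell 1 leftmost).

0100100000

(re-executing steps 1..5 under rule 18; state before step 1: 1000010101)
step 1: 0100100000
step 2: 1011010000
step 3: 0000001001
step 4: 1000010110
step 5: 0100100000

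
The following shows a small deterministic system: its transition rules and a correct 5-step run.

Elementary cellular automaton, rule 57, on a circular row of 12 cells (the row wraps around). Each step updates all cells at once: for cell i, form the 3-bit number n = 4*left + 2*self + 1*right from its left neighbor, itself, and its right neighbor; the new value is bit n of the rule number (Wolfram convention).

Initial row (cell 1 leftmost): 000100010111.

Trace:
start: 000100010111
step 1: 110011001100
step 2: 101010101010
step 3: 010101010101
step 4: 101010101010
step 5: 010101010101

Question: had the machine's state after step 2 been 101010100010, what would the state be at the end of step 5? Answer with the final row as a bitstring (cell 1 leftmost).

state after step 2 := 101010100010
step 3: 010101011001
step 4: 101010110100
step 5: 010101101010

010101101010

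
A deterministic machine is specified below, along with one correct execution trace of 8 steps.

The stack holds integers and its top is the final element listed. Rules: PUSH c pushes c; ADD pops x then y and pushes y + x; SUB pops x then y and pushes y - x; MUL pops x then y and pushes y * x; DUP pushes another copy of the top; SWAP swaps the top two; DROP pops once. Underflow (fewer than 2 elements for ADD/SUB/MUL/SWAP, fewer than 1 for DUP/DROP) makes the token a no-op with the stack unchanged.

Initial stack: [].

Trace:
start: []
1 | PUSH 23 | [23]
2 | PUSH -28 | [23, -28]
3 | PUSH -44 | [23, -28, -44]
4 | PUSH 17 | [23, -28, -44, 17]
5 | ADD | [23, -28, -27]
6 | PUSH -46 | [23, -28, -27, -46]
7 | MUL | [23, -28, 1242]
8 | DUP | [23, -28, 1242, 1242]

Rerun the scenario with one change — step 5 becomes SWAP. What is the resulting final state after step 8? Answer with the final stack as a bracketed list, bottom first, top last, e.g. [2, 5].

(re-executing from step 5 with the substitution; state before step 5: [23, -28, -44, 17])
5 | SWAP | [23, -28, 17, -44]
6 | PUSH -46 | [23, -28, 17, -44, -46]
7 | MUL | [23, -28, 17, 2024]
8 | DUP | [23, -28, 17, 2024, 2024]

[23, -28, 17, 2024, 2024]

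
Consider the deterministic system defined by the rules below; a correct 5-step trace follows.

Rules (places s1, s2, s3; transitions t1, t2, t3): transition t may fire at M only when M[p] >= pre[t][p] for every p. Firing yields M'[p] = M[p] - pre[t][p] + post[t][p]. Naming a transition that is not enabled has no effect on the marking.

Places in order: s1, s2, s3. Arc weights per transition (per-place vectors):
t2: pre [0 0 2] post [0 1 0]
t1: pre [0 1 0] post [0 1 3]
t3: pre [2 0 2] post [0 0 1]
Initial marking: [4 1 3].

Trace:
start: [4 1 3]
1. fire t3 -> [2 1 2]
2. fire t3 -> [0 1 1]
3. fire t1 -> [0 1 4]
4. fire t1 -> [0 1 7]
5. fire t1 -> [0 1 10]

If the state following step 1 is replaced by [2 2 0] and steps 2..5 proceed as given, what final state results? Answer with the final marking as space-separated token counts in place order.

state after step 1 := [2 2 0]
2. fire t3 -> [2 2 0]
3. fire t1 -> [2 2 3]
4. fire t1 -> [2 2 6]
5. fire t1 -> [2 2 9]

2 2 9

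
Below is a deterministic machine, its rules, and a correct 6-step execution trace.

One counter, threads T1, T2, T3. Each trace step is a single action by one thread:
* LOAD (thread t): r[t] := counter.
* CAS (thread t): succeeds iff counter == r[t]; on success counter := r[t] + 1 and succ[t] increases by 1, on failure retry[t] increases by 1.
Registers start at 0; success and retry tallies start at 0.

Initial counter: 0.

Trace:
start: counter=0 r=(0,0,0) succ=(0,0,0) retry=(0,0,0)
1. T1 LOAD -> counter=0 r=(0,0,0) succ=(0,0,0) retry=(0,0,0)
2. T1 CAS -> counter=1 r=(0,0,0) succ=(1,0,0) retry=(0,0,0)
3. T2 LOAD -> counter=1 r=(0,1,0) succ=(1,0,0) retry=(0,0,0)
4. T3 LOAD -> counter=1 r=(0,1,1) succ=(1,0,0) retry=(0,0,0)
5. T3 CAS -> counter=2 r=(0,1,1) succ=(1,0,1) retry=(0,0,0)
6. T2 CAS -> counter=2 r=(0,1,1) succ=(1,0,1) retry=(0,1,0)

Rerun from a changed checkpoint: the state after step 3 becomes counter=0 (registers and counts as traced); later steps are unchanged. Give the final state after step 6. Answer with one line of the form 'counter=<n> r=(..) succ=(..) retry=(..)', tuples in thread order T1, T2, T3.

state after step 3 := counter=0 r=(0,1,0) succ=(1,0,0) retry=(0,0,0)
4. T3 LOAD -> counter=0 r=(0,1,0) succ=(1,0,0) retry=(0,0,0)
5. T3 CAS -> counter=1 r=(0,1,0) succ=(1,0,1) retry=(0,0,0)
6. T2 CAS -> counter=2 r=(0,1,0) succ=(1,1,1) retry=(0,0,0)

counter=2 r=(0,1,0) succ=(1,1,1) retry=(0,0,0)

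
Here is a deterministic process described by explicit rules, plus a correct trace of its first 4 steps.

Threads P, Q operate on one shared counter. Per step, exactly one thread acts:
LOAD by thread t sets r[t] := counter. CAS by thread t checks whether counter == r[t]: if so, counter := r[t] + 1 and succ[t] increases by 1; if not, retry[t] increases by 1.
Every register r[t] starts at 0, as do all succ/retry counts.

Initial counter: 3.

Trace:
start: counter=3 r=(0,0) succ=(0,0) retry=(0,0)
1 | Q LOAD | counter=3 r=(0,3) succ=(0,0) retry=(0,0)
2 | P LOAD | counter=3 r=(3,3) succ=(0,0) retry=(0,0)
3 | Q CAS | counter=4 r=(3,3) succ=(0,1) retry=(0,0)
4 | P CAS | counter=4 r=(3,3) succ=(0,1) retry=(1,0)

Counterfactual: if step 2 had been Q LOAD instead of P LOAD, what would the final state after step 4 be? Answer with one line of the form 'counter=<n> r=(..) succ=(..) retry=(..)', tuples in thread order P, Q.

(re-executing from step 2 with the substitution; state before step 2: counter=3 r=(0,3) succ=(0,0) retry=(0,0))
2 | Q LOAD | counter=3 r=(0,3) succ=(0,0) retry=(0,0)
3 | Q CAS | counter=4 r=(0,3) succ=(0,1) retry=(0,0)
4 | P CAS | counter=4 r=(0,3) succ=(0,1) retry=(1,0)

counter=4 r=(0,3) succ=(0,1) retry=(1,0)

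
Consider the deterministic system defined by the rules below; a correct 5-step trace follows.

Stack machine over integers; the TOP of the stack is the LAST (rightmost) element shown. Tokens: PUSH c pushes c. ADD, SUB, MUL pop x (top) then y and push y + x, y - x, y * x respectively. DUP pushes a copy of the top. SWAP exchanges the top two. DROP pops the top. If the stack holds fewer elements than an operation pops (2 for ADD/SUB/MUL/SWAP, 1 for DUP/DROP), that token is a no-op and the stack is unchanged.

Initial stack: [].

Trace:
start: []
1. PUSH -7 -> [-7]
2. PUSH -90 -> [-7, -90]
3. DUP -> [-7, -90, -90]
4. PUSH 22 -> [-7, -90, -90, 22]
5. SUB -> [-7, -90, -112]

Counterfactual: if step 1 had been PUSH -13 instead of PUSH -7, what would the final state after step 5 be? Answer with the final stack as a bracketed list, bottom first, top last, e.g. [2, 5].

(re-executing from step 1 with the substitution; state before step 1: [])
1. PUSH -13 -> [-13]
2. PUSH -90 -> [-13, -90]
3. DUP -> [-13, -90, -90]
4. PUSH 22 -> [-13, -90, -90, 22]
5. SUB -> [-13, -90, -112]

[-13, -90, -112]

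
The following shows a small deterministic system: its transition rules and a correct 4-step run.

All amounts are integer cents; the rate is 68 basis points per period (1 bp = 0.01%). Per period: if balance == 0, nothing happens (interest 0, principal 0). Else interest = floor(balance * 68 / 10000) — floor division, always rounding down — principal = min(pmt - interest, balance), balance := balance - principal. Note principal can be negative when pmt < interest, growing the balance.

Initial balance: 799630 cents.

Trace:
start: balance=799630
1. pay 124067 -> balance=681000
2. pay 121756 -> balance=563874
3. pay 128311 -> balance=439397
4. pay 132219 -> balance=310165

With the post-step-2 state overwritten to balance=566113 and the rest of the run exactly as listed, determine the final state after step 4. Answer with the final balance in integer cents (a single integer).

312435

state after step 2 := balance=566113
3. pay 128311 -> balance=441651
4. pay 132219 -> balance=312435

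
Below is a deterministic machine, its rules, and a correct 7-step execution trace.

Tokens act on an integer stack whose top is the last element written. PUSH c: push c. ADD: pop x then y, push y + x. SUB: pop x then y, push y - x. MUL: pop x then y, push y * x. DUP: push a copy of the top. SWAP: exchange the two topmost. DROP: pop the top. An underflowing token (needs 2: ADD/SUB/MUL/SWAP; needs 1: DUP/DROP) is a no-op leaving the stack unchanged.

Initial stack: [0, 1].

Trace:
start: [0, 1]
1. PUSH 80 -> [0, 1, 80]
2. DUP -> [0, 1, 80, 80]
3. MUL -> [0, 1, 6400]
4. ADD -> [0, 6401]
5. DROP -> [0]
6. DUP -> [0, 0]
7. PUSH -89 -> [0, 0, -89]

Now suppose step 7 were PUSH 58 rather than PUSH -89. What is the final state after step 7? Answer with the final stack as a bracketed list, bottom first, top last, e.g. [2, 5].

(re-executing from step 7 with the substitution; state before step 7: [0, 0])
7. PUSH 58 -> [0, 0, 58]

[0, 0, 58]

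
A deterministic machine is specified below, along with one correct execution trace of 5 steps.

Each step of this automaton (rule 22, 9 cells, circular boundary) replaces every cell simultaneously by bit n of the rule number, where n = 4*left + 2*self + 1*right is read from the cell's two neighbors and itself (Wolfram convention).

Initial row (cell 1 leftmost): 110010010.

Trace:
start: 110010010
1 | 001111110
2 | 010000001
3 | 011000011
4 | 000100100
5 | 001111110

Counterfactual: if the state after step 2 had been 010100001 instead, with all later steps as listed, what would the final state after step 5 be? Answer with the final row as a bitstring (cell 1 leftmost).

111010010

state after step 2 := 010100001
3 | 010110011
4 | 010001100
5 | 111010010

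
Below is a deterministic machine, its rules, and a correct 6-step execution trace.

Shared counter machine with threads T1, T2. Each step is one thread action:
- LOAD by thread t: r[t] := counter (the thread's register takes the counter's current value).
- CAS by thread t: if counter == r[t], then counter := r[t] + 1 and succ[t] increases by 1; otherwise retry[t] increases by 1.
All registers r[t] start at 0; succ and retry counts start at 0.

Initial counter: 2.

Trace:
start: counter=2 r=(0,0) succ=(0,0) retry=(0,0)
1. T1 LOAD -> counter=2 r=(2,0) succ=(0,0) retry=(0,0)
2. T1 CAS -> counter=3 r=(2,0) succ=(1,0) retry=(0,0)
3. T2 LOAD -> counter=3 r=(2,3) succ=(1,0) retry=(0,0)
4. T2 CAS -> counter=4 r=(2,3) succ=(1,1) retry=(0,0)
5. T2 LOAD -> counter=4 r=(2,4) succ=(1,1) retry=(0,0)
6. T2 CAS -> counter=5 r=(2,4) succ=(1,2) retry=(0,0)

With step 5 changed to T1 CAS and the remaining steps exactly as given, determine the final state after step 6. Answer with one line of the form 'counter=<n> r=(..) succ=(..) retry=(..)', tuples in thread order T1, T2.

counter=4 r=(2,3) succ=(1,1) retry=(1,1)

(re-executing from step 5 with the substitution; state before step 5: counter=4 r=(2,3) succ=(1,1) retry=(0,0))
5. T1 CAS -> counter=4 r=(2,3) succ=(1,1) retry=(1,0)
6. T2 CAS -> counter=4 r=(2,3) succ=(1,1) retry=(1,1)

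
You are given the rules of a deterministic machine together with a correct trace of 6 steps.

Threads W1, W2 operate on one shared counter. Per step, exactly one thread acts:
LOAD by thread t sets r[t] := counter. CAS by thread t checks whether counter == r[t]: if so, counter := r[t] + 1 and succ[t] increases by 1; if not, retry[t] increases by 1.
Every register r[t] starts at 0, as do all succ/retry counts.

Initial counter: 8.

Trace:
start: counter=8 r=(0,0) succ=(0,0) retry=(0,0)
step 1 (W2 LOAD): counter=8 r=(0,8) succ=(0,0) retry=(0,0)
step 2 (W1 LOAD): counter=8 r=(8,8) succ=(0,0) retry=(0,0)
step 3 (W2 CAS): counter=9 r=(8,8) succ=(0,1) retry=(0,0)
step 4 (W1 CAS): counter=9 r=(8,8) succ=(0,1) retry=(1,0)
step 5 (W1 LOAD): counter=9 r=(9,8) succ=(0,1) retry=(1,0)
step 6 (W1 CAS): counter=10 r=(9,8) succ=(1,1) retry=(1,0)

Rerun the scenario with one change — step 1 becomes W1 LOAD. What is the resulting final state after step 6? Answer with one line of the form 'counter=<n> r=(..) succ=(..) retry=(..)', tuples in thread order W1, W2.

(re-executing from step 1 with the substitution; state before step 1: counter=8 r=(0,0) succ=(0,0) retry=(0,0))
step 1 (W1 LOAD): counter=8 r=(8,0) succ=(0,0) retry=(0,0)
step 2 (W1 LOAD): counter=8 r=(8,0) succ=(0,0) retry=(0,0)
step 3 (W2 CAS): counter=8 r=(8,0) succ=(0,0) retry=(0,1)
step 4 (W1 CAS): counter=9 r=(8,0) succ=(1,0) retry=(0,1)
step 5 (W1 LOAD): counter=9 r=(9,0) succ=(1,0) retry=(0,1)
step 6 (W1 CAS): counter=10 r=(9,0) succ=(2,0) retry=(0,1)

counter=10 r=(9,0) succ=(2,0) retry=(0,1)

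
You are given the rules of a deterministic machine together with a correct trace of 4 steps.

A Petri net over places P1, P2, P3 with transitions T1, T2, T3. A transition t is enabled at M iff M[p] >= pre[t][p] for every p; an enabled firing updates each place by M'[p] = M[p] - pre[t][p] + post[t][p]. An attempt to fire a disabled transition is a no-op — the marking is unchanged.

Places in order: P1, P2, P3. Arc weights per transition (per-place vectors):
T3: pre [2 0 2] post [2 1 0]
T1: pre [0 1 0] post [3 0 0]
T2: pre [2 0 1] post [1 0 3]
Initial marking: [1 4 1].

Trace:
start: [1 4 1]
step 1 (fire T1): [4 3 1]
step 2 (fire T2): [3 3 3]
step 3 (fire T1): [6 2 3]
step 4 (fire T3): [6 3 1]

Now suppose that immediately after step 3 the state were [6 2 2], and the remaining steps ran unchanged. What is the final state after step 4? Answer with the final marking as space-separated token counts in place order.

state after step 3 := [6 2 2]
step 4 (fire T3): [6 3 0]

6 3 0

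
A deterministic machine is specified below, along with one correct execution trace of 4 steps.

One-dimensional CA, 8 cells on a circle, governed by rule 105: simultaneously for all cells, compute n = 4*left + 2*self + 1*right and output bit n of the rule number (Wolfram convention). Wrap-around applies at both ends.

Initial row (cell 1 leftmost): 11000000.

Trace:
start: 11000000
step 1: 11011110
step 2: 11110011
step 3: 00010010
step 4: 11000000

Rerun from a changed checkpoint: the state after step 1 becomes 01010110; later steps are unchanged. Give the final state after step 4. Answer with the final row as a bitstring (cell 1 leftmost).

00011101

state after step 1 := 01010110
step 2: 00101110
step 3: 10011010
step 4: 00011101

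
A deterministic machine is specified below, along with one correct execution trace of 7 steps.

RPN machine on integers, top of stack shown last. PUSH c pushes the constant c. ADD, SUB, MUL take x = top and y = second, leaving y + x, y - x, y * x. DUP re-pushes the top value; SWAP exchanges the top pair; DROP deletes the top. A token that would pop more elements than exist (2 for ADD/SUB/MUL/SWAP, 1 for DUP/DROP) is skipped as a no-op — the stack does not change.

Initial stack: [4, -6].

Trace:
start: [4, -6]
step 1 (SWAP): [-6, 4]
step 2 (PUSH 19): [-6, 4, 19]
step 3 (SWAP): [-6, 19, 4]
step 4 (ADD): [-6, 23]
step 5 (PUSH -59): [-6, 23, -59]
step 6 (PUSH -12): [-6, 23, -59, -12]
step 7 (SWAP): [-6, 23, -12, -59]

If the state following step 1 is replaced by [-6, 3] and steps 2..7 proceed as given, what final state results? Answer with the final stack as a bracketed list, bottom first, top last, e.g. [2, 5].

state after step 1 := [-6, 3]
step 2 (PUSH 19): [-6, 3, 19]
step 3 (SWAP): [-6, 19, 3]
step 4 (ADD): [-6, 22]
step 5 (PUSH -59): [-6, 22, -59]
step 6 (PUSH -12): [-6, 22, -59, -12]
step 7 (SWAP): [-6, 22, -12, -59]

[-6, 22, -12, -59]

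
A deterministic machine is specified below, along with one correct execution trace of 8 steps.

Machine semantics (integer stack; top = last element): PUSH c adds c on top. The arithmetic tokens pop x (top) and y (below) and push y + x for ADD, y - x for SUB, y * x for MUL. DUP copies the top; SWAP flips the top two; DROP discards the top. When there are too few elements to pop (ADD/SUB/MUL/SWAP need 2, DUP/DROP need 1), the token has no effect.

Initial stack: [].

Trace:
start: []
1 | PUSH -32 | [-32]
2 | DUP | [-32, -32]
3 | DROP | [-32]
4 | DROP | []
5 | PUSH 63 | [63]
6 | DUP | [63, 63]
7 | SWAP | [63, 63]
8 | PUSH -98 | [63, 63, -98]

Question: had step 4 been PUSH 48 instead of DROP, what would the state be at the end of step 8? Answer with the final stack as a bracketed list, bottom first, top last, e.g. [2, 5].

(re-executing from step 4 with the substitution; state before step 4: [-32])
4 | PUSH 48 | [-32, 48]
5 | PUSH 63 | [-32, 48, 63]
6 | DUP | [-32, 48, 63, 63]
7 | SWAP | [-32, 48, 63, 63]
8 | PUSH -98 | [-32, 48, 63, 63, -98]

[-32, 48, 63, 63, -98]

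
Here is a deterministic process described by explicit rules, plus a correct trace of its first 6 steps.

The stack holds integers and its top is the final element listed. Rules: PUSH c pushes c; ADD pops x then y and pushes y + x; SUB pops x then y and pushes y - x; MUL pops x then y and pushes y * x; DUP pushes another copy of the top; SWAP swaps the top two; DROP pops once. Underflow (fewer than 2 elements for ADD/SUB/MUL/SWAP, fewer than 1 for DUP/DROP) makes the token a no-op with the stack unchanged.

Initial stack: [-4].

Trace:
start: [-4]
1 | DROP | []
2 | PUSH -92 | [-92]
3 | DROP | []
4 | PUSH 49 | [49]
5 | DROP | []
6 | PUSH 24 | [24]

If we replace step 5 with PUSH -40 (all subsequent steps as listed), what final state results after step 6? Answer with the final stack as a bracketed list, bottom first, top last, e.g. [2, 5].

[49, -40, 24]

(re-executing from step 5 with the substitution; state before step 5: [49])
5 | PUSH -40 | [49, -40]
6 | PUSH 24 | [49, -40, 24]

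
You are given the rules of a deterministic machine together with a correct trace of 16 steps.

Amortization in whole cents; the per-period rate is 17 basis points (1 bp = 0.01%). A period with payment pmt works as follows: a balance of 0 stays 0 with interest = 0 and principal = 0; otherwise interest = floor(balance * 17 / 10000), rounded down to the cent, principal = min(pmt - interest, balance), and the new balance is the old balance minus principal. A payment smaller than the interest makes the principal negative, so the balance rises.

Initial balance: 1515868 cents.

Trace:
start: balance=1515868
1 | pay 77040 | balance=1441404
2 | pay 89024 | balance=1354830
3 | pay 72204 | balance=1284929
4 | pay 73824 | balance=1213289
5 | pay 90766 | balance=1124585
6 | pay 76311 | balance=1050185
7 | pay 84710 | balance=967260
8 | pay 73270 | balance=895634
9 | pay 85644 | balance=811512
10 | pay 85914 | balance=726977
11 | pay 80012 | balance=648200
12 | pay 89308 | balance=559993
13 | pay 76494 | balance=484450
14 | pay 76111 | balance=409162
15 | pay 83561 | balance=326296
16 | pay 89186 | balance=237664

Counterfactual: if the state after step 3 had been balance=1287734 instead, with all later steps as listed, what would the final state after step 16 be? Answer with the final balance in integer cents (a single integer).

240534

state after step 3 := balance=1287734
4 | pay 73824 | balance=1216099
5 | pay 90766 | balance=1127400
6 | pay 76311 | balance=1053005
7 | pay 84710 | balance=970085
8 | pay 73270 | balance=898464
9 | pay 85644 | balance=814347
10 | pay 85914 | balance=729817
11 | pay 80012 | balance=651045
12 | pay 89308 | balance=562843
13 | pay 76494 | balance=487305
14 | pay 76111 | balance=412022
15 | pay 83561 | balance=329161
16 | pay 89186 | balance=240534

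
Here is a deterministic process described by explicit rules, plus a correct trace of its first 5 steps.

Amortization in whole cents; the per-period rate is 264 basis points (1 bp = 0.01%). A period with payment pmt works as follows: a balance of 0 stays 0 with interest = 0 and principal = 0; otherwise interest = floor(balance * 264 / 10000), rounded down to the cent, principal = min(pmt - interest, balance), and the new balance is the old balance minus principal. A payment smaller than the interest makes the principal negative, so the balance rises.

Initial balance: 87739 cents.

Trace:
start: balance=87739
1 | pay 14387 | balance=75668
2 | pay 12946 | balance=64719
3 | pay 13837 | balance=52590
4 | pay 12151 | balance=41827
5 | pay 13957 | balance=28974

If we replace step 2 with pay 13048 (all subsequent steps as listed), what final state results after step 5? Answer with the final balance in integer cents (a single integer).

28863

(re-executing from step 2 with the substitution; state before step 2: balance=75668)
2 | pay 13048 | balance=64617
3 | pay 13837 | balance=52485
4 | pay 12151 | balance=41719
5 | pay 13957 | balance=28863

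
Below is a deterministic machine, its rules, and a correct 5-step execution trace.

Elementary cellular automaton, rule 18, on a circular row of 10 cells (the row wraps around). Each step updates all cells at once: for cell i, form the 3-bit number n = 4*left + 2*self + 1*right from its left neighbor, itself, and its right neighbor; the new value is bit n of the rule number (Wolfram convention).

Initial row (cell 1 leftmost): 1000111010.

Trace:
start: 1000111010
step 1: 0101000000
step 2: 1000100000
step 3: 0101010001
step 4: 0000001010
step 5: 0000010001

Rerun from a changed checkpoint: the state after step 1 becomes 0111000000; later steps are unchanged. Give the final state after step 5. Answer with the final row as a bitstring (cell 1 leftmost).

0000010001

state after step 1 := 0111000000
step 2: 1000100000
step 3: 0101010001
step 4: 0000001010
step 5: 0000010001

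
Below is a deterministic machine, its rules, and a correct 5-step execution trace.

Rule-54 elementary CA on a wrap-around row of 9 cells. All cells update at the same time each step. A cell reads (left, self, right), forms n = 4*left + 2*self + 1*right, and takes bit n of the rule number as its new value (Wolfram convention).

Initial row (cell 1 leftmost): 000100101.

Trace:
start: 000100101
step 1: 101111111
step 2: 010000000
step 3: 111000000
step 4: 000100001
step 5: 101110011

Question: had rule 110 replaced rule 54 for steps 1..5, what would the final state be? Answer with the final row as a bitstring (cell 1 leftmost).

110110010

(re-executing steps 1..5 under rule 110; state before step 1: 000100101)
step 1: 001101111
step 2: 011111001
step 3: 110001011
step 4: 010011110
step 5: 110110010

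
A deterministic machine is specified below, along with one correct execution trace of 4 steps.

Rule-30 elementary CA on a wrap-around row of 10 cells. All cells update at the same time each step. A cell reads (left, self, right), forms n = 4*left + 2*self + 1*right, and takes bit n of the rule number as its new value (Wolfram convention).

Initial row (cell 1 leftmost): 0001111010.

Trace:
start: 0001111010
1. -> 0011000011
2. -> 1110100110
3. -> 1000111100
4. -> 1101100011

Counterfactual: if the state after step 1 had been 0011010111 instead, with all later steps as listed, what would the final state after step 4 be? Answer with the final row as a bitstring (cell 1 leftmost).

0111000100

state after step 1 := 0011010111
2. -> 1110010100
3. -> 1001110111
4. -> 0111000100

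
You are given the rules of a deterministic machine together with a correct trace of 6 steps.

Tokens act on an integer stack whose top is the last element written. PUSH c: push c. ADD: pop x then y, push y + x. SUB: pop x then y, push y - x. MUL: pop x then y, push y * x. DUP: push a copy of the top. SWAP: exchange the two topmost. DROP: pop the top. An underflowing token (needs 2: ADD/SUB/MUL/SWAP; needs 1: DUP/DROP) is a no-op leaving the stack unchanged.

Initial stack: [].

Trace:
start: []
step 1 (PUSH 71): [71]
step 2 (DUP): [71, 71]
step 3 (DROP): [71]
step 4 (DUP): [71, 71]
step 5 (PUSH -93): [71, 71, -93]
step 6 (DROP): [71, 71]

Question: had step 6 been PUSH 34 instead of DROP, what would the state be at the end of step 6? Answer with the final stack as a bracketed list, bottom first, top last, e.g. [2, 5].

(re-executing from step 6 with the substitution; state before step 6: [71, 71, -93])
step 6 (PUSH 34): [71, 71, -93, 34]

[71, 71, -93, 34]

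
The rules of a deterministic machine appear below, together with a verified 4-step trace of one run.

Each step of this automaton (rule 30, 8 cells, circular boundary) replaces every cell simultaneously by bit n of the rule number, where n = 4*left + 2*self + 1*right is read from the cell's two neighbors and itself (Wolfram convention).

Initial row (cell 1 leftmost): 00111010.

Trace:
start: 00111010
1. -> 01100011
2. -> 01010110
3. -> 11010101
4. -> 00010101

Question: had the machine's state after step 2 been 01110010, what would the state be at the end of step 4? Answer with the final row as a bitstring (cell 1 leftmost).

00111000

state after step 2 := 01110010
3. -> 11001111
4. -> 00111000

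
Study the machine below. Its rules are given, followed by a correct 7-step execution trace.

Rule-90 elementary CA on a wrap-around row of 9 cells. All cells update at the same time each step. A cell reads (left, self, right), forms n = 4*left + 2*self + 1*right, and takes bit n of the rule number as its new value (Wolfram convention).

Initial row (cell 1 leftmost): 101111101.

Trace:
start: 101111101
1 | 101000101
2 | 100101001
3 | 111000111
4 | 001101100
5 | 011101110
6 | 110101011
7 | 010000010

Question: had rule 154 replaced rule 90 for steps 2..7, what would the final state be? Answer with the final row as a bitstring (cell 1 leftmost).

(re-executing steps 2..7 under rule 154; state before step 2: 101000101)
2 | 000101001
3 | 101000110
4 | 000101100
5 | 001001010
6 | 010110001
7 | 000101010

000101010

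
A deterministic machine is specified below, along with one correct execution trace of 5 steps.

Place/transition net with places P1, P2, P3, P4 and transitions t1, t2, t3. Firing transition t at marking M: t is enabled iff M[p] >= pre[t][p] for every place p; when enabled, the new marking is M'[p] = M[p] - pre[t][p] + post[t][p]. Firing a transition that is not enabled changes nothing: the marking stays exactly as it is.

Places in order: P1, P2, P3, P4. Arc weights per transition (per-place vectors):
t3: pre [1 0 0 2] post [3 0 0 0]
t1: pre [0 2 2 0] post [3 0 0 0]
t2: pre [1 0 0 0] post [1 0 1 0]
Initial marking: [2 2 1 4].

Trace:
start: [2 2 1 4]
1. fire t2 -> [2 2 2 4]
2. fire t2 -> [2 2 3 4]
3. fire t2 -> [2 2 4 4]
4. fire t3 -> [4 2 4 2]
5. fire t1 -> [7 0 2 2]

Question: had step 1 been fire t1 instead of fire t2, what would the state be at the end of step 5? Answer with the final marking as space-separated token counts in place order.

(re-executing from step 1 with the substitution; state before step 1: [2 2 1 4])
1. fire t1 -> [2 2 1 4]
2. fire t2 -> [2 2 2 4]
3. fire t2 -> [2 2 3 4]
4. fire t3 -> [4 2 3 2]
5. fire t1 -> [7 0 1 2]

7 0 1 2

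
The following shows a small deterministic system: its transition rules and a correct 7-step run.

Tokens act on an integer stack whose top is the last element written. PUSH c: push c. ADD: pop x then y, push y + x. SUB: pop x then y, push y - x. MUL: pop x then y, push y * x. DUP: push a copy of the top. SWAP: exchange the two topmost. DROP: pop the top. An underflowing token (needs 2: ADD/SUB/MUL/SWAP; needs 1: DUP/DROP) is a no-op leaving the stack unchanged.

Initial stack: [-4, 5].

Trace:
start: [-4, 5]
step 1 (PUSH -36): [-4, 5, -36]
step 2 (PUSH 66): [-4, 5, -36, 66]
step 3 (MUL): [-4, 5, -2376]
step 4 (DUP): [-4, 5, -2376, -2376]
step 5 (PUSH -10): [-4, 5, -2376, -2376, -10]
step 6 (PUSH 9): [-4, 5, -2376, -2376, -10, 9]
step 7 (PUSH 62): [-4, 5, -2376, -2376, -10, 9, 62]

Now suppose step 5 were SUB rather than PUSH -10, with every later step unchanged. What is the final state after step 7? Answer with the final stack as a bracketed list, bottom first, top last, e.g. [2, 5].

(re-executing from step 5 with the substitution; state before step 5: [-4, 5, -2376, -2376])
step 5 (SUB): [-4, 5, 0]
step 6 (PUSH 9): [-4, 5, 0, 9]
step 7 (PUSH 62): [-4, 5, 0, 9, 62]

[-4, 5, 0, 9, 62]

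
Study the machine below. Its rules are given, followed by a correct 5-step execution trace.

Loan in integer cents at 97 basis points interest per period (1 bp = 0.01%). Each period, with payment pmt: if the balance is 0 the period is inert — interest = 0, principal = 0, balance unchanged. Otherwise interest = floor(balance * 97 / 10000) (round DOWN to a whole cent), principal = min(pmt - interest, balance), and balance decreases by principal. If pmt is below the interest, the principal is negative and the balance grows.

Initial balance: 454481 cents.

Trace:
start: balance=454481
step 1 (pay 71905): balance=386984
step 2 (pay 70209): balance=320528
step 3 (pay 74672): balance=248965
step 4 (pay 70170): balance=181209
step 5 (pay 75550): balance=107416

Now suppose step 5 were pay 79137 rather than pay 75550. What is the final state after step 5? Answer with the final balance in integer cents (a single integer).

(re-executing from step 5 with the substitution; state before step 5: balance=181209)
step 5 (pay 79137): balance=103829

103829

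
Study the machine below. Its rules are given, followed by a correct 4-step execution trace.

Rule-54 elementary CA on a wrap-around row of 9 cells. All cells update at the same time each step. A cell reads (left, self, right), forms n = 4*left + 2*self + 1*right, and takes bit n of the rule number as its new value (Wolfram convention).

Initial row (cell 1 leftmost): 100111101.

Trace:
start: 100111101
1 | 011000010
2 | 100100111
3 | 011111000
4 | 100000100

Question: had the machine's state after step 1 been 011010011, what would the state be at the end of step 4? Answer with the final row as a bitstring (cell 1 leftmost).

state after step 1 := 011010011
2 | 100111100
3 | 111000011
4 | 000100100

000100100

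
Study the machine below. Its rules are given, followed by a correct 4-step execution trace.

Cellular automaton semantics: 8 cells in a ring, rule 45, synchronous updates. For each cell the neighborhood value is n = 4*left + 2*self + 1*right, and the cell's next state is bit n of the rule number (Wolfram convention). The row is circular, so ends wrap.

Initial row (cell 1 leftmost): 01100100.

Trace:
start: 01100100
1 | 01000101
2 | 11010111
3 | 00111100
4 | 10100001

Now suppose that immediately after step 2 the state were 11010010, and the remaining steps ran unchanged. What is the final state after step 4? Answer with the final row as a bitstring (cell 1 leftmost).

01100010

state after step 2 := 11010010
3 | 10110011
4 | 01100010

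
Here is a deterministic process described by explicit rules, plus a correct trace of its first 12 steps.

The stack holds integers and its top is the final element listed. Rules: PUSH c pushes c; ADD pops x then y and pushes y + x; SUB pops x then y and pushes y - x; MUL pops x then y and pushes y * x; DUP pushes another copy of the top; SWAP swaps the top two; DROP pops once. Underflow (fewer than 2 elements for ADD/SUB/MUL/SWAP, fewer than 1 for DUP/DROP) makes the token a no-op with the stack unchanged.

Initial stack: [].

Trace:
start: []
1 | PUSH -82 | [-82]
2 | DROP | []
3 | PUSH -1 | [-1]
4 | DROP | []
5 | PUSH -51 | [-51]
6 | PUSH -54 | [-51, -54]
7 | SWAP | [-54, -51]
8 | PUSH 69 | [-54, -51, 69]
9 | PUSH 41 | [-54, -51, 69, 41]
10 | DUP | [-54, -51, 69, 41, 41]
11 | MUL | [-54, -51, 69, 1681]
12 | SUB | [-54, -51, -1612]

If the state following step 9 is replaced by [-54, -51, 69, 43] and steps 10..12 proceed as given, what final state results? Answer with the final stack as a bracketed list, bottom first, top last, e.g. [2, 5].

state after step 9 := [-54, -51, 69, 43]
10 | DUP | [-54, -51, 69, 43, 43]
11 | MUL | [-54, -51, 69, 1849]
12 | SUB | [-54, -51, -1780]

[-54, -51, -1780]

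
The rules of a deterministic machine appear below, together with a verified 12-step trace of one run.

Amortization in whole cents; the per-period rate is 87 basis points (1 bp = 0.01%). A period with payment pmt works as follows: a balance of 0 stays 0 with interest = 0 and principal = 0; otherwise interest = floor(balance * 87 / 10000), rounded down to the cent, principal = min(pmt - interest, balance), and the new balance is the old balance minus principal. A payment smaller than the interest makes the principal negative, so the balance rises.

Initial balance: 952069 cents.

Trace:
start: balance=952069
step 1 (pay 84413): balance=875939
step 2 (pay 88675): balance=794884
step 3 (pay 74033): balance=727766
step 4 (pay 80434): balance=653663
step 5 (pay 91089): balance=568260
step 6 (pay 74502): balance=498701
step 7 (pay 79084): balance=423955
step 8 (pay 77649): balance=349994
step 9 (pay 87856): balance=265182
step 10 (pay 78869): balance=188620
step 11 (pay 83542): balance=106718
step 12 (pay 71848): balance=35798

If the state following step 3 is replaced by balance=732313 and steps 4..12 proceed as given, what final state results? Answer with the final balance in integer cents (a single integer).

40716

state after step 3 := balance=732313
step 4 (pay 80434): balance=658250
step 5 (pay 91089): balance=572887
step 6 (pay 74502): balance=503369
step 7 (pay 79084): balance=428664
step 8 (pay 77649): balance=354744
step 9 (pay 87856): balance=269974
step 10 (pay 78869): balance=193453
step 11 (pay 83542): balance=111594
step 12 (pay 71848): balance=40716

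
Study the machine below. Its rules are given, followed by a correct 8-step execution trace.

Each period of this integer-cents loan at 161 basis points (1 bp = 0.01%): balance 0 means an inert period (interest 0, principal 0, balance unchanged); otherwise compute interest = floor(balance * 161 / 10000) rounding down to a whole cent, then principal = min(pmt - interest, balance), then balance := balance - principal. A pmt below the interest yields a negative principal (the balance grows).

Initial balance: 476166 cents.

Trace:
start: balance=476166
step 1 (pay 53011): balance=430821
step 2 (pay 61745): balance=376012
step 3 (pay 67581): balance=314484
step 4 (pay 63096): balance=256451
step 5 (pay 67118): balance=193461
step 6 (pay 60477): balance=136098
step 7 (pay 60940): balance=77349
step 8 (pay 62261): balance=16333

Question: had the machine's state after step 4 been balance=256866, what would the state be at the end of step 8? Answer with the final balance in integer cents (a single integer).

state after step 4 := balance=256866
step 5 (pay 67118): balance=193883
step 6 (pay 60477): balance=136527
step 7 (pay 60940): balance=77785
step 8 (pay 62261): balance=16776

16776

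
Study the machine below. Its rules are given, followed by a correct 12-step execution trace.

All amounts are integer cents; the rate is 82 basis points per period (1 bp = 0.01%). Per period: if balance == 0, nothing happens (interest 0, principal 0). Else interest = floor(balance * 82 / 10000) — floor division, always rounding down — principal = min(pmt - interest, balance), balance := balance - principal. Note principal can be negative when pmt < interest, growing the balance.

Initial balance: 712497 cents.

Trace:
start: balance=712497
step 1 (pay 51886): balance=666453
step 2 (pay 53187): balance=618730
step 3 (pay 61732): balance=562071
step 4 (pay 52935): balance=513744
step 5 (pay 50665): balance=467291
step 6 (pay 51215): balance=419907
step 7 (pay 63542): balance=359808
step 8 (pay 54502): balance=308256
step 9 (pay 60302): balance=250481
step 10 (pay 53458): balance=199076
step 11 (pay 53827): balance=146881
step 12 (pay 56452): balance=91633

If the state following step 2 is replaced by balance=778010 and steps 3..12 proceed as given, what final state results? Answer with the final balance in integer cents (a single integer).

state after step 2 := balance=778010
step 3 (pay 61732): balance=722657
step 4 (pay 52935): balance=675647
step 5 (pay 50665): balance=630522
step 6 (pay 51215): balance=584477
step 7 (pay 63542): balance=525727
step 8 (pay 54502): balance=475535
step 9 (pay 60302): balance=419132
step 10 (pay 53458): balance=369110
step 11 (pay 53827): balance=318309
step 12 (pay 56452): balance=264467

264467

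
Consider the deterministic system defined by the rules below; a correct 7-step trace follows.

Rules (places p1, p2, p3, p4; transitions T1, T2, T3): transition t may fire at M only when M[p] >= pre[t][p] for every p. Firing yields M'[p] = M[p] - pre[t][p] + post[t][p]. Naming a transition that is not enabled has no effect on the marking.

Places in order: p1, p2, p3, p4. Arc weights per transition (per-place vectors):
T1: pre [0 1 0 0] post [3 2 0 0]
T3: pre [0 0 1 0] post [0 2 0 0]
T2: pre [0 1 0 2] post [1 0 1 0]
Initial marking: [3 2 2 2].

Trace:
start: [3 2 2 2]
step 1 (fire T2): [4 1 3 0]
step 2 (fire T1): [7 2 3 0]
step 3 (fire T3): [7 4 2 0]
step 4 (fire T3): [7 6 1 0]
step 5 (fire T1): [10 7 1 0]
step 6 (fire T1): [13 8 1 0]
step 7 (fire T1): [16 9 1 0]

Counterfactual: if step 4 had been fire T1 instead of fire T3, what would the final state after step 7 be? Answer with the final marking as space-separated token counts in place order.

(re-executing from step 4 with the substitution; state before step 4: [7 4 2 0])
step 4 (fire T1): [10 5 2 0]
step 5 (fire T1): [13 6 2 0]
step 6 (fire T1): [16 7 2 0]
step 7 (fire T1): [19 8 2 0]

19 8 2 0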